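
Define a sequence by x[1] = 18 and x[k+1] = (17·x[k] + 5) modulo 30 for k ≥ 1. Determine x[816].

Computing terms: x[1] = 18; x[2] = 11; x[3] = 12; x[4] = 29; x[5] = 18.
The sequence repeats with period 4.
So x[816] = x[1 + ((816-1) mod 4)] = x[4] = 29.

29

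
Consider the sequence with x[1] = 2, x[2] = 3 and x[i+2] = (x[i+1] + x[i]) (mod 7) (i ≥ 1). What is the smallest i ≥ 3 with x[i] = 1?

x[1] = 2, x[2] = 3, x[3] = 5, x[4] = 1, x[5] = 6, x[6] = 0, x[7] = 6, x[8] = 6, x[9] = 5, x[10] = 4, x[11] = 2, x[12] = 6, x[13] = 1, x[14] = 0, x[15] = 1, x[16] = 1, x[17] = 2, x[18] = 3.
Since (x[17], x[18]) = (x[1], x[2]) = (2, 3) (two consecutive terms determine the rest), the sequence is periodic with period 16.
The value 1 first appears (with i ≥ 3) at x[4].

4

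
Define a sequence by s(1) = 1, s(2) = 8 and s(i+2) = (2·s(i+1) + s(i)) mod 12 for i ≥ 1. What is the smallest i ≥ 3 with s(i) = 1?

7

s(1) = 1; s(2) = 8; s(3) = 5; s(4) = 6; s(5) = 5; s(6) = 4; s(7) = 1; s(8) = 6; s(9) = 1; s(10) = 8.
Since (s(9), s(10)) = (s(1), s(2)) = (1, 8) (two consecutive terms determine the rest), the sequence is periodic with period 8.
The value 1 first appears (with i ≥ 3) at s(7).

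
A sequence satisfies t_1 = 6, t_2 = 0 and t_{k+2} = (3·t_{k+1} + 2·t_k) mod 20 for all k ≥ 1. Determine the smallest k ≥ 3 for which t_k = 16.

Listing terms: t_1 = 6,  t_2 = 0,  t_3 = 12,  t_4 = 16,  t_5 = 12,  t_6 = 8,  t_7 = 8,  t_8 = 0,  t_9 = 16,  t_{10} = 8,  t_{11} = 16,  t_{12} = 4,  t_{13} = 4,  t_{14} = 0,  t_{15} = 8,  t_{16} = 4,  t_{17} = 8,  t_{18} = 12,  t_{19} = 12,  t_{20} = 0,  t_{21} = 4,  t_{22} = 12,  t_{23} = 4,  t_{24} = 16,  t_{25} = 16,  t_{26} = 0,  t_{27} = 12.
Since (t_{26}, t_{27}) = (t_2, t_3) = (0, 12) (two consecutive terms determine the rest), the sequence is eventually periodic: after a pre-period of length 1 it cycles with period 24.
The value 16 first appears (with k ≥ 3) at t_4.

4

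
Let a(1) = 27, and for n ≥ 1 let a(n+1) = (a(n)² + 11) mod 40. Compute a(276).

We have a(1) = 27, a(2) = 20, a(3) = 11, a(4) = 12, a(5) = 35, a(6) = 36, a(7) = 27.
The sequence repeats with period 6.
So a(276) = a(1 + ((276-1) mod 6)) = a(6) = 36.

36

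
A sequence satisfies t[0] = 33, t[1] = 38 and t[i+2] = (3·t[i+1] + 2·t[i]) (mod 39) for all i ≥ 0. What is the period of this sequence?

Listing terms: t[0] = 33; t[1] = 38; t[2] = 24; t[3] = 31; t[4] = 24; t[5] = 17; t[6] = 21; t[7] = 19; t[8] = 21; t[9] = 23; t[10] = 33; t[11] = 28; t[12] = 33; t[13] = 38.
Since (t[12], t[13]) = (t[0], t[1]) = (33, 38) (two consecutive terms determine the rest), the sequence is periodic with period 12.

12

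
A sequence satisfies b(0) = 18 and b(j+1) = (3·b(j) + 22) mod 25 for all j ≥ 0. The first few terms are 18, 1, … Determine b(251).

2

Listing terms: b(0) = 18; b(1) = 1; b(2) = 0; b(3) = 22; b(4) = 13; b(5) = 11; b(6) = 5; b(7) = 12; b(8) = 8; b(9) = 21; b(10) = 10; b(11) = 2; b(12) = 3; b(13) = 6; b(14) = 15; b(15) = 17; b(16) = 23; b(17) = 16; b(18) = 20; b(19) = 7; b(20) = 18.
Since b(20) = b(0) = 18, the sequence is periodic with period 20.
So b(251) = b(0 + ((251-0) mod 20)) = b(11) = 2.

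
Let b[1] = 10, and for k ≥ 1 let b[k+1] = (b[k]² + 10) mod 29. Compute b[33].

Listing terms: b[1] = 10,  b[2] = 23,  b[3] = 17,  b[4] = 9,  b[5] = 4,  b[6] = 26,  b[7] = 19,  b[8] = 23.
Since b[8] = b[2] = 23, the sequence is eventually periodic: after a pre-period of length 1 it cycles with period 6.
For k ≥ 2, b[k] depends only on (k - 2) mod 6. (33 - 2) mod 6 = 1, so b[33] = b[3] = 17.

17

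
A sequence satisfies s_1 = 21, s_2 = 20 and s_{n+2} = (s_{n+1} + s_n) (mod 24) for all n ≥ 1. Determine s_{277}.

Listing terms: s_1 = 21, s_2 = 20, s_3 = 17, s_4 = 13, s_5 = 6, s_6 = 19, s_7 = 1, s_8 = 20, s_9 = 21, s_{10} = 17, s_{11} = 14, s_{12} = 7, s_{13} = 21, s_{14} = 4, s_{15} = 1, s_{16} = 5, s_{17} = 6, s_{18} = 11, s_{19} = 17, s_{20} = 4, s_{21} = 21, s_{22} = 1, s_{23} = 22, s_{24} = 23, s_{25} = 21, s_{26} = 20.
Since (s_{25}, s_{26}) = (s_1, s_2) = (21, 20) (two consecutive terms determine the rest), the sequence is periodic with period 24.
(277 - 1) mod 24 = 12, so s_{277} = s_{13} = 21.

21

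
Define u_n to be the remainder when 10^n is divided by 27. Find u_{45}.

1

We have u_0 = 1,  u_1 = 10,  u_2 = 19,  u_3 = 1.
The sequence repeats with period 3.
So u_{45} = u_{0 + ((45-0) mod 3)} = u_0 = 1.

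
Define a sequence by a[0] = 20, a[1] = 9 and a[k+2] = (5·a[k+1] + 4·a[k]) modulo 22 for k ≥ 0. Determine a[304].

Computing terms: a[0] = 20,  a[1] = 9,  a[2] = 15,  a[3] = 1,  a[4] = 21,  a[5] = 21,  a[6] = 13,  a[7] = 17,  a[8] = 5,  a[9] = 5,  a[10] = 1,  a[11] = 3,  a[12] = 19,  a[13] = 19,  a[14] = 17,  a[15] = 7,  a[16] = 15,  a[17] = 15,  a[18] = 3,  a[19] = 9,  a[20] = 13,  a[21] = 13,  a[22] = 7,  a[23] = 21,  a[24] = 1,  a[25] = 1,  a[26] = 9,  a[27] = 5,  a[28] = 17,  a[29] = 17,  a[30] = 21,  a[31] = 19,  a[32] = 3,  a[33] = 3,  a[34] = 5,  a[35] = 15,  a[36] = 7,  a[37] = 7,  a[38] = 19,  a[39] = 13,  a[40] = 9,  a[41] = 9,  a[42] = 15.
Since (a[41], a[42]) = (a[1], a[2]) = (9, 15) (two consecutive terms determine the rest), the sequence is eventually periodic: after a pre-period of length 1 it cycles with period 40.
For k ≥ 1, a[k] depends only on (k - 1) mod 40. (304 - 1) mod 40 = 23, so a[304] = a[24] = 1.

1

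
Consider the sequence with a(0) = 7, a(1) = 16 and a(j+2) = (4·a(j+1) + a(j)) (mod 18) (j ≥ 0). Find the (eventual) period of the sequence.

8

Listing terms: a(0) = 7,  a(1) = 16,  a(2) = 17,  a(3) = 12,  a(4) = 11,  a(5) = 2,  a(6) = 1,  a(7) = 6,  a(8) = 7,  a(9) = 16.
Since (a(8), a(9)) = (a(0), a(1)) = (7, 16) (two consecutive terms determine the rest), the sequence is periodic with period 8.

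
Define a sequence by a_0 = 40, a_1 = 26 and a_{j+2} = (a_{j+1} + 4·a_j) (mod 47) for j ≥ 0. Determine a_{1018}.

32

Listing terms: a_0 = 40, a_1 = 26, a_2 = 45, a_3 = 8, a_4 = 0, a_5 = 32, a_6 = 32, a_7 = 19, a_8 = 6, a_9 = 35, a_{10} = 12, a_{11} = 11, a_{12} = 12, a_{13} = 9, a_{14} = 10, a_{15} = 46, a_{16} = 39, a_{17} = 35, a_{18} = 3, a_{19} = 2, a_{20} = 14, a_{21} = 22, a_{22} = 31, a_{23} = 25, a_{24} = 8, a_{25} = 14, a_{26} = 46, a_{27} = 8, a_{28} = 4, a_{29} = 36, a_{30} = 5, a_{31} = 8, a_{32} = 28, a_{33} = 13, a_{34} = 31, a_{35} = 36, a_{36} = 19, a_{37} = 22, a_{38} = 4, a_{39} = 45, a_{40} = 14, a_{41} = 6, a_{42} = 15, a_{43} = 39, a_{44} = 5, a_{45} = 20, a_{46} = 40, a_{47} = 26.
Since (a_{46}, a_{47}) = (a_0, a_1) = (40, 26) (two consecutive terms determine the rest), the sequence is periodic with period 46.
(1018 - 0) mod 46 = 6, so a_{1018} = a_6 = 32.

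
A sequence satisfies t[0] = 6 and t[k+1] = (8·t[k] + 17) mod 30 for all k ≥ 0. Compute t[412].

We have t[0] = 6, t[1] = 5, t[2] = 27, t[3] = 23, t[4] = 21, t[5] = 5.
Since t[5] = t[1] = 5, the sequence is eventually periodic: after a pre-period of length 1 it cycles with period 4.
For k ≥ 1, t[k] depends only on (k - 1) mod 4. (412 - 1) mod 4 = 3, so t[412] = t[4] = 21.

21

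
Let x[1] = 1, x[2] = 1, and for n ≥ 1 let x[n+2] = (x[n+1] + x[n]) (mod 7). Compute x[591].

Computing terms: x[1] = 1,  x[2] = 1,  x[3] = 2,  x[4] = 3,  x[5] = 5,  x[6] = 1,  x[7] = 6,  x[8] = 0,  x[9] = 6,  x[10] = 6,  x[11] = 5,  x[12] = 4,  x[13] = 2,  x[14] = 6,  x[15] = 1,  x[16] = 0,  x[17] = 1,  x[18] = 1.
The sequence repeats with period 16.
So x[591] = x[1 + ((591-1) mod 16)] = x[15] = 1.

1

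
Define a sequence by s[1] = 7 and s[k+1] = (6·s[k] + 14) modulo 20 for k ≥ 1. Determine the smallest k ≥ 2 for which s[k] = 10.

3

Listing terms: s[1] = 7; s[2] = 16; s[3] = 10; s[4] = 14; s[5] = 18; s[6] = 2; s[7] = 6; s[8] = 10.
Since s[8] = s[3] = 10, the sequence is eventually periodic: after a pre-period of length 2 it cycles with period 5.
The value 10 first appears (with k ≥ 2) at s[3].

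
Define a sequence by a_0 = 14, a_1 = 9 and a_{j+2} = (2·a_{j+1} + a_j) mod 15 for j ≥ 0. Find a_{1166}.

7

Computing terms: a_0 = 14, a_1 = 9, a_2 = 2, a_3 = 13, a_4 = 13, a_5 = 9, a_6 = 1, a_7 = 11, a_8 = 8, a_9 = 12, a_{10} = 2, a_{11} = 1, a_{12} = 4, a_{13} = 9, a_{14} = 7, a_{15} = 8, a_{16} = 8, a_{17} = 9, a_{18} = 11, a_{19} = 1, a_{20} = 13, a_{21} = 12, a_{22} = 7, a_{23} = 11, a_{24} = 14, a_{25} = 9.
The sequence repeats with period 24.
So a_{1166} = a_{0 + ((1166-0) mod 24)} = a_{14} = 7.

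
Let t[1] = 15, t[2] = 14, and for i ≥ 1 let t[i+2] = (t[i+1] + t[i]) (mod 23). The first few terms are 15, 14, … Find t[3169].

15

t[1] = 15; t[2] = 14; t[3] = 6; t[4] = 20; t[5] = 3; t[6] = 0; t[7] = 3; t[8] = 3; t[9] = 6; t[10] = 9; t[11] = 15; t[12] = 1; t[13] = 16; t[14] = 17; t[15] = 10; t[16] = 4; t[17] = 14; t[18] = 18; t[19] = 9; t[20] = 4; t[21] = 13; t[22] = 17; t[23] = 7; t[24] = 1; t[25] = 8; t[26] = 9; t[27] = 17; t[28] = 3; t[29] = 20; t[30] = 0; t[31] = 20; t[32] = 20; t[33] = 17; t[34] = 14; t[35] = 8; t[36] = 22; t[37] = 7; t[38] = 6; t[39] = 13; t[40] = 19; t[41] = 9; t[42] = 5; t[43] = 14; t[44] = 19; t[45] = 10; t[46] = 6; t[47] = 16; t[48] = 22; t[49] = 15; t[50] = 14.
The sequence repeats with period 48.
So t[3169] = t[1 + ((3169-1) mod 48)] = t[1] = 15.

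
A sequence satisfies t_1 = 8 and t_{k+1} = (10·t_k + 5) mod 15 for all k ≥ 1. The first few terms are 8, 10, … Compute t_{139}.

5

Computing terms: t_1 = 8, t_2 = 10, t_3 = 0, t_4 = 5, t_5 = 10.
Since t_5 = t_2 = 10, the sequence is eventually periodic: after a pre-period of length 1 it cycles with period 3.
For k ≥ 2, t_k depends only on (k - 2) mod 3. (139 - 2) mod 3 = 2, so t_{139} = t_4 = 5.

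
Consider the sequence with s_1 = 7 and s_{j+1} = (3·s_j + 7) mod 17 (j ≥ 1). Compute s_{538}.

s_1 = 7; s_2 = 11; s_3 = 6; s_4 = 8; s_5 = 14; s_6 = 15; s_7 = 1; s_8 = 10; s_9 = 3; s_{10} = 16; s_{11} = 4; s_{12} = 2; s_{13} = 13; s_{14} = 12; s_{15} = 9; s_{16} = 0; s_{17} = 7.
Since s_{17} = s_1 = 7, the sequence is periodic with period 16.
So s_{538} = s_{1 + ((538-1) mod 16)} = s_{10} = 16.

16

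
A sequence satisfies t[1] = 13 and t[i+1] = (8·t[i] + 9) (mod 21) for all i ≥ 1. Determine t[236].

14

We have t[1] = 13; t[2] = 8; t[3] = 10; t[4] = 5; t[5] = 7; t[6] = 2; t[7] = 4; t[8] = 20; t[9] = 1; t[10] = 17; t[11] = 19; t[12] = 14; t[13] = 16; t[14] = 11; t[15] = 13.
The sequence repeats with period 14.
(236 - 1) mod 14 = 11, so t[236] = t[12] = 14.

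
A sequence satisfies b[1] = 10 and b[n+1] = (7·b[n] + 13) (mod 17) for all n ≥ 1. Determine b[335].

Listing terms: b[1] = 10,  b[2] = 15,  b[3] = 16,  b[4] = 6,  b[5] = 4,  b[6] = 7,  b[7] = 11,  b[8] = 5,  b[9] = 14,  b[10] = 9,  b[11] = 8,  b[12] = 1,  b[13] = 3,  b[14] = 0,  b[15] = 13,  b[16] = 2,  b[17] = 10.
Since b[17] = b[1] = 10, the sequence is periodic with period 16.
(335 - 1) mod 16 = 14, so b[335] = b[15] = 13.

13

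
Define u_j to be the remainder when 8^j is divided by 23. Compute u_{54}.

3

Listing terms: u_1 = 8,  u_2 = 18,  u_3 = 6,  u_4 = 2,  u_5 = 16,  u_6 = 13,  u_7 = 12,  u_8 = 4,  u_9 = 9,  u_{10} = 3,  u_{11} = 1,  u_{12} = 8.
Since u_{12} = u_1 = 8, the sequence is periodic with period 11.
So u_{54} = u_{1 + ((54-1) mod 11)} = u_{10} = 3.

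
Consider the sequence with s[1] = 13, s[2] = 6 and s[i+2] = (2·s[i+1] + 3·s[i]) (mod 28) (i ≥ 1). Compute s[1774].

22

s[1] = 13; s[2] = 6; s[3] = 23; s[4] = 8; s[5] = 1; s[6] = 26; s[7] = 27; s[8] = 20; s[9] = 9; s[10] = 22; s[11] = 15; s[12] = 12; s[13] = 13; s[14] = 6.
Since (s[13], s[14]) = (s[1], s[2]) = (13, 6) (two consecutive terms determine the rest), the sequence is periodic with period 12.
So s[1774] = s[1 + ((1774-1) mod 12)] = s[10] = 22.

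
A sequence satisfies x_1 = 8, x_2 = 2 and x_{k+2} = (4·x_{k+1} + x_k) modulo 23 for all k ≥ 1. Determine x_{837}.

4

Listing terms: x_1 = 8; x_2 = 2; x_3 = 16; x_4 = 20; x_5 = 4; x_6 = 13; x_7 = 10; x_8 = 7; x_9 = 15; x_{10} = 21; x_{11} = 7; x_{12} = 3; x_{13} = 19; x_{14} = 10; x_{15} = 13; x_{16} = 16; x_{17} = 8; x_{18} = 2.
The sequence repeats with period 16.
So x_{837} = x_{1 + ((837-1) mod 16)} = x_5 = 4.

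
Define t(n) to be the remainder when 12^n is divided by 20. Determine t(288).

16

Listing terms: t(1) = 12,  t(2) = 4,  t(3) = 8,  t(4) = 16,  t(5) = 12.
Since t(5) = t(1) = 12, the sequence is periodic with period 4.
(288 - 1) mod 4 = 3, so t(288) = t(4) = 16.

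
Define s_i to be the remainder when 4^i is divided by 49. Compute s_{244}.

32

Computing terms: s_0 = 1; s_1 = 4; s_2 = 16; s_3 = 15; s_4 = 11; s_5 = 44; s_6 = 29; s_7 = 18; s_8 = 23; s_9 = 43; s_{10} = 25; s_{11} = 2; s_{12} = 8; s_{13} = 32; s_{14} = 30; s_{15} = 22; s_{16} = 39; s_{17} = 9; s_{18} = 36; s_{19} = 46; s_{20} = 37; s_{21} = 1.
The sequence repeats with period 21.
(244 - 0) mod 21 = 13, so s_{244} = s_{13} = 32.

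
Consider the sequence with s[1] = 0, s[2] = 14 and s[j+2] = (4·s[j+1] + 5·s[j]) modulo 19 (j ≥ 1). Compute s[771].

Listing terms: s[1] = 0, s[2] = 14, s[3] = 18, s[4] = 9, s[5] = 12, s[6] = 17, s[7] = 14, s[8] = 8, s[9] = 7, s[10] = 11, s[11] = 3, s[12] = 10, s[13] = 17, s[14] = 4, s[15] = 6, s[16] = 6, s[17] = 16, s[18] = 18, s[19] = 0, s[20] = 14.
The sequence repeats with period 18.
So s[771] = s[1 + ((771-1) mod 18)] = s[15] = 6.

6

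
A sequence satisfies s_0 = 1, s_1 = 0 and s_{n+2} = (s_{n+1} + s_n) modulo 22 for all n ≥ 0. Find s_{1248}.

13

We have s_0 = 1,  s_1 = 0,  s_2 = 1,  s_3 = 1,  s_4 = 2,  s_5 = 3,  s_6 = 5,  s_7 = 8,  s_8 = 13,  s_9 = 21,  s_{10} = 12,  s_{11} = 11,  s_{12} = 1,  s_{13} = 12,  s_{14} = 13,  s_{15} = 3,  s_{16} = 16,  s_{17} = 19,  s_{18} = 13,  s_{19} = 10,  s_{20} = 1,  s_{21} = 11,  s_{22} = 12,  s_{23} = 1,  s_{24} = 13,  s_{25} = 14,  s_{26} = 5,  s_{27} = 19,  s_{28} = 2,  s_{29} = 21,  s_{30} = 1,  s_{31} = 0.
Since (s_{30}, s_{31}) = (s_0, s_1) = (1, 0) (two consecutive terms determine the rest), the sequence is periodic with period 30.
(1248 - 0) mod 30 = 18, so s_{1248} = s_{18} = 13.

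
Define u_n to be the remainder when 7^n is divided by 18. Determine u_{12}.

We have u_0 = 1; u_1 = 7; u_2 = 13; u_3 = 1.
The sequence repeats with period 3.
So u_{12} = u_{0 + ((12-0) mod 3)} = u_0 = 1.

1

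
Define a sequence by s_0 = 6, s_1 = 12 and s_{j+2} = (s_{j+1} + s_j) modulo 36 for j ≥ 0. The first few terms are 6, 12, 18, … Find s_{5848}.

Computing terms: s_0 = 6; s_1 = 12; s_2 = 18; s_3 = 30; s_4 = 12; s_5 = 6; s_6 = 18; s_7 = 24; s_8 = 6; s_9 = 30; s_{10} = 0; s_{11} = 30; s_{12} = 30; s_{13} = 24; s_{14} = 18; s_{15} = 6; s_{16} = 24; s_{17} = 30; s_{18} = 18; s_{19} = 12; s_{20} = 30; s_{21} = 6; s_{22} = 0; s_{23} = 6; s_{24} = 6; s_{25} = 12.
Since (s_{24}, s_{25}) = (s_0, s_1) = (6, 12) (two consecutive terms determine the rest), the sequence is periodic with period 24.
(5848 - 0) mod 24 = 16, so s_{5848} = s_{16} = 24.

24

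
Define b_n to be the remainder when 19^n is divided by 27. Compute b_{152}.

b_0 = 1,  b_1 = 19,  b_2 = 10,  b_3 = 1.
Since b_3 = b_0 = 1, the sequence is periodic with period 3.
So b_{152} = b_{0 + ((152-0) mod 3)} = b_2 = 10.

10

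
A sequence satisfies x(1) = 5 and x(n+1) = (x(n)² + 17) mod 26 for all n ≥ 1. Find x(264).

We have x(1) = 5,  x(2) = 16,  x(3) = 13,  x(4) = 4,  x(5) = 7,  x(6) = 14,  x(7) = 5.
Since x(7) = x(1) = 5, the sequence is periodic with period 6.
(264 - 1) mod 6 = 5, so x(264) = x(6) = 14.

14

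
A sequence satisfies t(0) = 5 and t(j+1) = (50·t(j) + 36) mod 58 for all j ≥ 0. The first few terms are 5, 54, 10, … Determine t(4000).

Computing terms: t(0) = 5,  t(1) = 54,  t(2) = 10,  t(3) = 14,  t(4) = 40,  t(5) = 6,  t(6) = 46,  t(7) = 16,  t(8) = 24,  t(9) = 18,  t(10) = 8,  t(11) = 30,  t(12) = 28,  t(13) = 44,  t(14) = 32,  t(15) = 12,  t(16) = 56,  t(17) = 52,  t(18) = 26,  t(19) = 2,  t(20) = 20,  t(21) = 50,  t(22) = 42,  t(23) = 48,  t(24) = 0,  t(25) = 36,  t(26) = 38,  t(27) = 22,  t(28) = 34,  t(29) = 54.
Since t(29) = t(1) = 54, the sequence is eventually periodic: after a pre-period of length 1 it cycles with period 28.
For j ≥ 1, t(j) depends only on (j - 1) mod 28. (4000 - 1) mod 28 = 23, so t(4000) = t(24) = 0.

0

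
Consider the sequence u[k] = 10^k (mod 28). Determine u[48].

8

u[1] = 10,  u[2] = 16,  u[3] = 20,  u[4] = 4,  u[5] = 12,  u[6] = 8,  u[7] = 24,  u[8] = 16.
Since u[8] = u[2] = 16, the sequence is eventually periodic: after a pre-period of length 1 it cycles with period 6.
For k ≥ 2, u[k] depends only on (k - 2) mod 6. (48 - 2) mod 6 = 4, so u[48] = u[6] = 8.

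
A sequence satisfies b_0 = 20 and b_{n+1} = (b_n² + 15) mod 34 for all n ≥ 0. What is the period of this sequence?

We have b_0 = 20; b_1 = 7; b_2 = 30; b_3 = 31; b_4 = 24; b_5 = 13; b_6 = 14; b_7 = 7.
Since b_7 = b_1 = 7, the sequence is eventually periodic: after a pre-period of length 1 it cycles with period 6.

6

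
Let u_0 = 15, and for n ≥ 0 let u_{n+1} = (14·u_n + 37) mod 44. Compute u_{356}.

27

Listing terms: u_0 = 15,  u_1 = 27,  u_2 = 19,  u_3 = 39,  u_4 = 11,  u_5 = 15.
Since u_5 = u_0 = 15, the sequence is periodic with period 5.
So u_{356} = u_{0 + ((356-0) mod 5)} = u_1 = 27.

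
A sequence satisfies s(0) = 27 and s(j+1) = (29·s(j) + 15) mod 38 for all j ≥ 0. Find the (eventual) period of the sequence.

18

Listing terms: s(0) = 27, s(1) = 0, s(2) = 15, s(3) = 32, s(4) = 31, s(5) = 2, s(6) = 35, s(7) = 4, s(8) = 17, s(9) = 14, s(10) = 3, s(11) = 26, s(12) = 9, s(13) = 10, s(14) = 1, s(15) = 6, s(16) = 37, s(17) = 24, s(18) = 27.
Since s(18) = s(0) = 27, the sequence is periodic with period 18.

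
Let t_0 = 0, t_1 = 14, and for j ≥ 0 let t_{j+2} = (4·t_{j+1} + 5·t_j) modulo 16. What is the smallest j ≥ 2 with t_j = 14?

5

t_0 = 0, t_1 = 14, t_2 = 8, t_3 = 6, t_4 = 0, t_5 = 14.
Since (t_4, t_5) = (t_0, t_1) = (0, 14) (two consecutive terms determine the rest), the sequence is periodic with period 4.
The value 14 next appears (with j ≥ 2) at t_5.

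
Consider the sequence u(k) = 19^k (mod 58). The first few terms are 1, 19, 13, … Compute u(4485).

Listing terms: u(0) = 1,  u(1) = 19,  u(2) = 13,  u(3) = 15,  u(4) = 53,  u(5) = 21,  u(6) = 51,  u(7) = 41,  u(8) = 25,  u(9) = 11,  u(10) = 35,  u(11) = 27,  u(12) = 49,  u(13) = 3,  u(14) = 57,  u(15) = 39,  u(16) = 45,  u(17) = 43,  u(18) = 5,  u(19) = 37,  u(20) = 7,  u(21) = 17,  u(22) = 33,  u(23) = 47,  u(24) = 23,  u(25) = 31,  u(26) = 9,  u(27) = 55,  u(28) = 1.
The sequence repeats with period 28.
So u(4485) = u(0 + ((4485-0) mod 28)) = u(5) = 21.

21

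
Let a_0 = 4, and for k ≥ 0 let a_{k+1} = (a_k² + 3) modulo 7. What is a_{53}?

Computing terms: a_0 = 4; a_1 = 5; a_2 = 0; a_3 = 3; a_4 = 5.
Since a_4 = a_1 = 5, the sequence is eventually periodic: after a pre-period of length 1 it cycles with period 3.
For k ≥ 1, a_k depends only on (k - 1) mod 3. (53 - 1) mod 3 = 1, so a_{53} = a_2 = 0.

0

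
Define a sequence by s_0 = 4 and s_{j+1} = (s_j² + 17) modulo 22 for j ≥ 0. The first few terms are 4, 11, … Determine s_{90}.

18

Computing terms: s_0 = 4; s_1 = 11; s_2 = 6; s_3 = 9; s_4 = 10; s_5 = 7; s_6 = 0; s_7 = 17; s_8 = 20; s_9 = 21; s_{10} = 18; s_{11} = 11.
Since s_{11} = s_1 = 11, the sequence is eventually periodic: after a pre-period of length 1 it cycles with period 10.
For j ≥ 1, s_j depends only on (j - 1) mod 10. (90 - 1) mod 10 = 9, so s_{90} = s_{10} = 18.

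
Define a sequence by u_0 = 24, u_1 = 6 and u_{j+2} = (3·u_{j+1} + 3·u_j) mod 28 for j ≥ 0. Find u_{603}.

24

We have u_0 = 24, u_1 = 6, u_2 = 6, u_3 = 8, u_4 = 14, u_5 = 10, u_6 = 16, u_7 = 22, u_8 = 2, u_9 = 16, u_{10} = 26, u_{11} = 14, u_{12} = 8, u_{13} = 10, u_{14} = 26, u_{15} = 24, u_{16} = 10, u_{17} = 18, u_{18} = 0, u_{19} = 26, u_{20} = 22, u_{21} = 4, u_{22} = 22, u_{23} = 22, u_{24} = 20, u_{25} = 14, u_{26} = 18, u_{27} = 12, u_{28} = 6, u_{29} = 26, u_{30} = 12, u_{31} = 2, u_{32} = 14, u_{33} = 20, u_{34} = 18, u_{35} = 2, u_{36} = 4, u_{37} = 18, u_{38} = 10, u_{39} = 0, u_{40} = 2, u_{41} = 6, u_{42} = 24, u_{43} = 6.
Since (u_{42}, u_{43}) = (u_0, u_1) = (24, 6) (two consecutive terms determine the rest), the sequence is periodic with period 42.
(603 - 0) mod 42 = 15, so u_{603} = u_{15} = 24.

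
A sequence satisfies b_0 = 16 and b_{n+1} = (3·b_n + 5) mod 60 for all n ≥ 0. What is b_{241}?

b_0 = 16,  b_1 = 53,  b_2 = 44,  b_3 = 17,  b_4 = 56,  b_5 = 53.
Since b_5 = b_1 = 53, the sequence is eventually periodic: after a pre-period of length 1 it cycles with period 4.
For n ≥ 1, b_n depends only on (n - 1) mod 4. (241 - 1) mod 4 = 0, so b_{241} = b_1 = 53.

53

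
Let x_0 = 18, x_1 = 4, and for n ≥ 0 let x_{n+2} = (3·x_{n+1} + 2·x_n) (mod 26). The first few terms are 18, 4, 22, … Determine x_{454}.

Computing terms: x_0 = 18; x_1 = 4; x_2 = 22; x_3 = 22; x_4 = 6; x_5 = 10; x_6 = 16; x_7 = 16; x_8 = 2; x_9 = 12; x_{10} = 14; x_{11} = 14; x_{12} = 18; x_{13} = 4.
Since (x_{12}, x_{13}) = (x_0, x_1) = (18, 4) (two consecutive terms determine the rest), the sequence is periodic with period 12.
So x_{454} = x_{0 + ((454-0) mod 12)} = x_{10} = 14.

14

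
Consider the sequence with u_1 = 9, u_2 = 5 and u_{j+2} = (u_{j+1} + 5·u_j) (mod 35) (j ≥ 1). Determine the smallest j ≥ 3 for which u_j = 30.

Computing terms: u_1 = 9, u_2 = 5, u_3 = 15, u_4 = 5, u_5 = 10, u_6 = 0, u_7 = 15, u_8 = 15, u_9 = 20, u_{10} = 25, u_{11} = 20, u_{12} = 5, u_{13} = 0, u_{14} = 25, u_{15} = 25, u_{16} = 10, u_{17} = 30, u_{18} = 10, u_{19} = 20, u_{20} = 0, u_{21} = 30, u_{22} = 30, u_{23} = 5, u_{24} = 15.
Since (u_{23}, u_{24}) = (u_2, u_3) = (5, 15) (two consecutive terms determine the rest), the sequence is eventually periodic: after a pre-period of length 1 it cycles with period 21.
The value 30 first appears (with j ≥ 3) at u_{17}.

17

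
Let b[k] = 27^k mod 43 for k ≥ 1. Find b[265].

Computing terms: b[1] = 27,  b[2] = 41,  b[3] = 32,  b[4] = 4,  b[5] = 22,  b[6] = 35,  b[7] = 42,  b[8] = 16,  b[9] = 2,  b[10] = 11,  b[11] = 39,  b[12] = 21,  b[13] = 8,  b[14] = 1,  b[15] = 27.
Since b[15] = b[1] = 27, the sequence is periodic with period 14.
So b[265] = b[1 + ((265-1) mod 14)] = b[13] = 8.

8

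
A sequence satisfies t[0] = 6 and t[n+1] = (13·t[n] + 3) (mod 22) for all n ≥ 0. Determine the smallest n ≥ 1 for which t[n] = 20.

We have t[0] = 6; t[1] = 15; t[2] = 0; t[3] = 3; t[4] = 20; t[5] = 21; t[6] = 12; t[7] = 5; t[8] = 2; t[9] = 7; t[10] = 6.
The sequence repeats with period 10.
The value 20 first appears (with n ≥ 1) at t[4].

4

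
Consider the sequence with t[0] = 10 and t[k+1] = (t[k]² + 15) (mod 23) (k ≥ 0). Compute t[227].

Computing terms: t[0] = 10; t[1] = 0; t[2] = 15; t[3] = 10.
Since t[3] = t[0] = 10, the sequence is periodic with period 3.
So t[227] = t[0 + ((227-0) mod 3)] = t[2] = 15.

15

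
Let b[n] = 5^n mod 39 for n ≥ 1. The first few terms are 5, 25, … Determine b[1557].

5

We have b[1] = 5,  b[2] = 25,  b[3] = 8,  b[4] = 1,  b[5] = 5.
The sequence repeats with period 4.
So b[1557] = b[1 + ((1557-1) mod 4)] = b[1] = 5.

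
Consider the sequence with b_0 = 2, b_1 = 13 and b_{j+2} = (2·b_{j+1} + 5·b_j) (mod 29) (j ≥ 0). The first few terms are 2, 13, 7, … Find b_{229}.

Computing terms: b_0 = 2,  b_1 = 13,  b_2 = 7,  b_3 = 21,  b_4 = 19,  b_5 = 27,  b_6 = 4,  b_7 = 27,  b_8 = 16,  b_9 = 22,  b_{10} = 8,  b_{11} = 10,  b_{12} = 2,  b_{13} = 25,  b_{14} = 2,  b_{15} = 13.
The sequence repeats with period 14.
So b_{229} = b_{0 + ((229-0) mod 14)} = b_5 = 27.

27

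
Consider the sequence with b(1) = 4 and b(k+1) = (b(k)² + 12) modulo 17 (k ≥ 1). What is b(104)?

11

b(1) = 4, b(2) = 11, b(3) = 14, b(4) = 4.
Since b(4) = b(1) = 4, the sequence is periodic with period 3.
(104 - 1) mod 3 = 1, so b(104) = b(2) = 11.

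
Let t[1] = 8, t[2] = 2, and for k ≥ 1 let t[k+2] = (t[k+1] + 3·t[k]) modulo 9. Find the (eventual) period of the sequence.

3

t[1] = 8; t[2] = 2; t[3] = 8; t[4] = 5; t[5] = 2; t[6] = 8.
Since (t[5], t[6]) = (t[2], t[3]) = (2, 8) (two consecutive terms determine the rest), the sequence is eventually periodic: after a pre-period of length 1 it cycles with period 3.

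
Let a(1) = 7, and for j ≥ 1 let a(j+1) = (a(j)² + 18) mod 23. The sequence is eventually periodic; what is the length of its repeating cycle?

We have a(1) = 7; a(2) = 21; a(3) = 22; a(4) = 19; a(5) = 11; a(6) = 1; a(7) = 19.
Since a(7) = a(4) = 19, the sequence is eventually periodic: after a pre-period of length 3 it cycles with period 3.

3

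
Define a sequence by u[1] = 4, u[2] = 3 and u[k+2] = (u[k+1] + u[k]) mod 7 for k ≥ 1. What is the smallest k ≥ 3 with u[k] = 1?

Computing terms: u[1] = 4, u[2] = 3, u[3] = 0, u[4] = 3, u[5] = 3, u[6] = 6, u[7] = 2, u[8] = 1, u[9] = 3, u[10] = 4, u[11] = 0, u[12] = 4, u[13] = 4, u[14] = 1, u[15] = 5, u[16] = 6, u[17] = 4, u[18] = 3.
The sequence repeats with period 16.
The value 1 first appears (with k ≥ 3) at u[8].

8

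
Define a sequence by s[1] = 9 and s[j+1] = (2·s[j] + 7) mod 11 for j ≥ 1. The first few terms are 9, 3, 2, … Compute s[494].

0

Computing terms: s[1] = 9; s[2] = 3; s[3] = 2; s[4] = 0; s[5] = 7; s[6] = 10; s[7] = 5; s[8] = 6; s[9] = 8; s[10] = 1; s[11] = 9.
The sequence repeats with period 10.
So s[494] = s[1 + ((494-1) mod 10)] = s[4] = 0.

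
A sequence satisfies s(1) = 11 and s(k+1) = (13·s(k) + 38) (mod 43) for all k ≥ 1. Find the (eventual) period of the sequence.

Listing terms: s(1) = 11, s(2) = 9, s(3) = 26, s(4) = 32, s(5) = 24, s(6) = 6, s(7) = 30, s(8) = 41, s(9) = 12, s(10) = 22, s(11) = 23, s(12) = 36, s(13) = 33, s(14) = 37, s(15) = 3, s(16) = 34, s(17) = 7, s(18) = 0, s(19) = 38, s(20) = 16, s(21) = 31, s(22) = 11.
The sequence repeats with period 21.

21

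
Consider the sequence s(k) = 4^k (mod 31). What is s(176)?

Listing terms: s(0) = 1,  s(1) = 4,  s(2) = 16,  s(3) = 2,  s(4) = 8,  s(5) = 1.
The sequence repeats with period 5.
So s(176) = s(0 + ((176-0) mod 5)) = s(1) = 4.

4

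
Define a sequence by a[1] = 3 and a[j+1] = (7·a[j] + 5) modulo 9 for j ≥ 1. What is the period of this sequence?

9

Listing terms: a[1] = 3, a[2] = 8, a[3] = 7, a[4] = 0, a[5] = 5, a[6] = 4, a[7] = 6, a[8] = 2, a[9] = 1, a[10] = 3.
Since a[10] = a[1] = 3, the sequence is periodic with period 9.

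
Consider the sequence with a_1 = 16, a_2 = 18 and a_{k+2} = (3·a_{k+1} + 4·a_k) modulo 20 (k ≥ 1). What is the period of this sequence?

Computing terms: a_1 = 16,  a_2 = 18,  a_3 = 18,  a_4 = 6,  a_5 = 10,  a_6 = 14,  a_7 = 2,  a_8 = 2,  a_9 = 14,  a_{10} = 10,  a_{11} = 6,  a_{12} = 18,  a_{13} = 18.
Since (a_{12}, a_{13}) = (a_2, a_3) = (18, 18) (two consecutive terms determine the rest), the sequence is eventually periodic: after a pre-period of length 1 it cycles with period 10.

10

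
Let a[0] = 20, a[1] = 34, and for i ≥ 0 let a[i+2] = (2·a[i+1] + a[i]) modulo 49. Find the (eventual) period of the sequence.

42

Computing terms: a[0] = 20; a[1] = 34; a[2] = 39; a[3] = 14; a[4] = 18; a[5] = 1; a[6] = 20; a[7] = 41; a[8] = 4; a[9] = 0; a[10] = 4; a[11] = 8; a[12] = 20; a[13] = 48; a[14] = 18; a[15] = 35; a[16] = 39; a[17] = 15; a[18] = 20; a[19] = 6; a[20] = 32; a[21] = 21; a[22] = 25; a[23] = 22; a[24] = 20; a[25] = 13; a[26] = 46; a[27] = 7; a[28] = 11; a[29] = 29; a[30] = 20; a[31] = 20; a[32] = 11; a[33] = 42; a[34] = 46; a[35] = 36; a[36] = 20; a[37] = 27; a[38] = 25; a[39] = 28; a[40] = 32; a[41] = 43; a[42] = 20; a[43] = 34.
Since (a[42], a[43]) = (a[0], a[1]) = (20, 34) (two consecutive terms determine the rest), the sequence is periodic with period 42.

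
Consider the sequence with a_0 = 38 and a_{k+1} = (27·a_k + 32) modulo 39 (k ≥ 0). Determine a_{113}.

14

a_0 = 38; a_1 = 5; a_2 = 11; a_3 = 17; a_4 = 23; a_5 = 29; a_6 = 35; a_7 = 2; a_8 = 8; a_9 = 14; a_{10} = 20; a_{11} = 26; a_{12} = 32; a_{13} = 38.
The sequence repeats with period 13.
So a_{113} = a_{0 + ((113-0) mod 13)} = a_9 = 14.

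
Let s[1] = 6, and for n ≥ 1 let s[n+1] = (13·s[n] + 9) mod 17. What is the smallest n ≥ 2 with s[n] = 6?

Computing terms: s[1] = 6, s[2] = 2, s[3] = 1, s[4] = 5, s[5] = 6.
Since s[5] = s[1] = 6, the sequence is periodic with period 4.
The value 6 next appears (with n ≥ 2) at s[5].

5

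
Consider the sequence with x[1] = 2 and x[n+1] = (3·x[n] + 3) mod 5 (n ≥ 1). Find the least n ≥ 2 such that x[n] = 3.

4

Listing terms: x[1] = 2, x[2] = 4, x[3] = 0, x[4] = 3, x[5] = 2.
The sequence repeats with period 4.
The value 3 first appears (with n ≥ 2) at x[4].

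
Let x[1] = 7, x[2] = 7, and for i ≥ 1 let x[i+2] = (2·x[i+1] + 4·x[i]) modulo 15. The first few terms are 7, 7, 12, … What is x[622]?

2

We have x[1] = 7,  x[2] = 7,  x[3] = 12,  x[4] = 7,  x[5] = 2,  x[6] = 2,  x[7] = 12,  x[8] = 2,  x[9] = 7,  x[10] = 7.
Since (x[9], x[10]) = (x[1], x[2]) = (7, 7) (two consecutive terms determine the rest), the sequence is periodic with period 8.
So x[622] = x[1 + ((622-1) mod 8)] = x[6] = 2.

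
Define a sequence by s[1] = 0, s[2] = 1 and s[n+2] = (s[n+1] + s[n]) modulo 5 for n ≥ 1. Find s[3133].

4

s[1] = 0, s[2] = 1, s[3] = 1, s[4] = 2, s[5] = 3, s[6] = 0, s[7] = 3, s[8] = 3, s[9] = 1, s[10] = 4, s[11] = 0, s[12] = 4, s[13] = 4, s[14] = 3, s[15] = 2, s[16] = 0, s[17] = 2, s[18] = 2, s[19] = 4, s[20] = 1, s[21] = 0, s[22] = 1.
Since (s[21], s[22]) = (s[1], s[2]) = (0, 1) (two consecutive terms determine the rest), the sequence is periodic with period 20.
(3133 - 1) mod 20 = 12, so s[3133] = s[13] = 4.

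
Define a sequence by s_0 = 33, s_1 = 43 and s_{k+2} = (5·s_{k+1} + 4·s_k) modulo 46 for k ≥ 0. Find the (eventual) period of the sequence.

Listing terms: s_0 = 33, s_1 = 43, s_2 = 25, s_3 = 21, s_4 = 21, s_5 = 5, s_6 = 17, s_7 = 13, s_8 = 41, s_9 = 27, s_{10} = 23, s_{11} = 39, s_{12} = 11, s_{13} = 27, s_{14} = 41, s_{15} = 37, s_{16} = 27, s_{17} = 7, s_{18} = 5, s_{19} = 7, s_{20} = 9, s_{21} = 27, s_{22} = 33, s_{23} = 43.
The sequence repeats with period 22.

22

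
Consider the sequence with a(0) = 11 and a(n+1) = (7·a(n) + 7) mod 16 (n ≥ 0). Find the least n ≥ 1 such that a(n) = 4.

1

We have a(0) = 11,  a(1) = 4,  a(2) = 3,  a(3) = 12,  a(4) = 11.
Since a(4) = a(0) = 11, the sequence is periodic with period 4.
The value 4 first appears (with n ≥ 1) at a(1).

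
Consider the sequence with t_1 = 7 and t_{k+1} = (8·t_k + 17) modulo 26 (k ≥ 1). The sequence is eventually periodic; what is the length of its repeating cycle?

We have t_1 = 7, t_2 = 21, t_3 = 3, t_4 = 15, t_5 = 7.
The sequence repeats with period 4.

4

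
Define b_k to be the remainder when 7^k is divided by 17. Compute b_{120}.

16

Listing terms: b_0 = 1,  b_1 = 7,  b_2 = 15,  b_3 = 3,  b_4 = 4,  b_5 = 11,  b_6 = 9,  b_7 = 12,  b_8 = 16,  b_9 = 10,  b_{10} = 2,  b_{11} = 14,  b_{12} = 13,  b_{13} = 6,  b_{14} = 8,  b_{15} = 5,  b_{16} = 1.
Since b_{16} = b_0 = 1, the sequence is periodic with period 16.
So b_{120} = b_{0 + ((120-0) mod 16)} = b_8 = 16.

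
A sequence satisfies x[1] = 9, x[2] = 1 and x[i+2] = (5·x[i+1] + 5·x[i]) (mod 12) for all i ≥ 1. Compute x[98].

Computing terms: x[1] = 9, x[2] = 1, x[3] = 2, x[4] = 3, x[5] = 1, x[6] = 8, x[7] = 9, x[8] = 1.
The sequence repeats with period 6.
So x[98] = x[1 + ((98-1) mod 6)] = x[2] = 1.

1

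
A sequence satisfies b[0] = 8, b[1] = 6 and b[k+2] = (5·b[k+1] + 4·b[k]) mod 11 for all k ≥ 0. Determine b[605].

3

Listing terms: b[0] = 8, b[1] = 6, b[2] = 7, b[3] = 4, b[4] = 4, b[5] = 3, b[6] = 9, b[7] = 2, b[8] = 2, b[9] = 7, b[10] = 10, b[11] = 1, b[12] = 1, b[13] = 9, b[14] = 5, b[15] = 6, b[16] = 6, b[17] = 10, b[18] = 8, b[19] = 3, b[20] = 3, b[21] = 5, b[22] = 4, b[23] = 7, b[24] = 7, b[25] = 8, b[26] = 2, b[27] = 9, b[28] = 9, b[29] = 4, b[30] = 1, b[31] = 10, b[32] = 10, b[33] = 2, b[34] = 6, b[35] = 5, b[36] = 5, b[37] = 1, b[38] = 3, b[39] = 8, b[40] = 8, b[41] = 6.
The sequence repeats with period 40.
So b[605] = b[0 + ((605-0) mod 40)] = b[5] = 3.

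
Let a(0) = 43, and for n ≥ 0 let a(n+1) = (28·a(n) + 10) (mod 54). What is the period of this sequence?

Listing terms: a(0) = 43,  a(1) = 26,  a(2) = 36,  a(3) = 46,  a(4) = 2,  a(5) = 12,  a(6) = 22,  a(7) = 32,  a(8) = 42,  a(9) = 52,  a(10) = 8,  a(11) = 18,  a(12) = 28,  a(13) = 38,  a(14) = 48,  a(15) = 4,  a(16) = 14,  a(17) = 24,  a(18) = 34,  a(19) = 44,  a(20) = 0,  a(21) = 10,  a(22) = 20,  a(23) = 30,  a(24) = 40,  a(25) = 50,  a(26) = 6,  a(27) = 16,  a(28) = 26.
Since a(28) = a(1) = 26, the sequence is eventually periodic: after a pre-period of length 1 it cycles with period 27.

27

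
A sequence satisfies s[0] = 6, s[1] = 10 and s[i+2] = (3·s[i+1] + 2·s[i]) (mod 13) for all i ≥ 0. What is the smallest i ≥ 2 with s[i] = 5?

s[0] = 6,  s[1] = 10,  s[2] = 3,  s[3] = 3,  s[4] = 2,  s[5] = 12,  s[6] = 1,  s[7] = 1,  s[8] = 5,  s[9] = 4,  s[10] = 9,  s[11] = 9,  s[12] = 6,  s[13] = 10.
Since (s[12], s[13]) = (s[0], s[1]) = (6, 10) (two consecutive terms determine the rest), the sequence is periodic with period 12.
The value 5 first appears (with i ≥ 2) at s[8].

8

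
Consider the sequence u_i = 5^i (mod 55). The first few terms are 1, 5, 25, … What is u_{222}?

25

Listing terms: u_0 = 1,  u_1 = 5,  u_2 = 25,  u_3 = 15,  u_4 = 20,  u_5 = 45,  u_6 = 5.
Since u_6 = u_1 = 5, the sequence is eventually periodic: after a pre-period of length 1 it cycles with period 5.
For i ≥ 1, u_i depends only on (i - 1) mod 5. (222 - 1) mod 5 = 1, so u_{222} = u_2 = 25.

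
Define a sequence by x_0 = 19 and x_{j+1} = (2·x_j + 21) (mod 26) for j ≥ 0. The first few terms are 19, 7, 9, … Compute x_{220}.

We have x_0 = 19, x_1 = 7, x_2 = 9, x_3 = 13, x_4 = 21, x_5 = 11, x_6 = 17, x_7 = 3, x_8 = 1, x_9 = 23, x_{10} = 15, x_{11} = 25, x_{12} = 19.
Since x_{12} = x_0 = 19, the sequence is periodic with period 12.
So x_{220} = x_{0 + ((220-0) mod 12)} = x_4 = 21.

21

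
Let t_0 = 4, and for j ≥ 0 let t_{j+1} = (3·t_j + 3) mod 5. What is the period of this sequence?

t_0 = 4, t_1 = 0, t_2 = 3, t_3 = 2, t_4 = 4.
The sequence repeats with period 4.

4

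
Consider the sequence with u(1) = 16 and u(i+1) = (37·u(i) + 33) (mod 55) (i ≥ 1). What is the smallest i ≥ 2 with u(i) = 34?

4

Listing terms: u(1) = 16,  u(2) = 20,  u(3) = 3,  u(4) = 34,  u(5) = 26,  u(6) = 5,  u(7) = 53,  u(8) = 14,  u(9) = 1,  u(10) = 15,  u(11) = 38,  u(12) = 9,  u(13) = 36,  u(14) = 45,  u(15) = 48,  u(16) = 49,  u(17) = 31,  u(18) = 25,  u(19) = 23,  u(20) = 4,  u(21) = 16.
The sequence repeats with period 20.
The value 34 first appears (with i ≥ 2) at u(4).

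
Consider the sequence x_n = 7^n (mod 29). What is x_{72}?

Computing terms: x_1 = 7,  x_2 = 20,  x_3 = 24,  x_4 = 23,  x_5 = 16,  x_6 = 25,  x_7 = 1,  x_8 = 7.
Since x_8 = x_1 = 7, the sequence is periodic with period 7.
(72 - 1) mod 7 = 1, so x_{72} = x_2 = 20.

20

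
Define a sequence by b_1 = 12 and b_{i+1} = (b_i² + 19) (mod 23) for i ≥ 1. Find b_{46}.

Listing terms: b_1 = 12, b_2 = 2, b_3 = 0, b_4 = 19, b_5 = 12.
Since b_5 = b_1 = 12, the sequence is periodic with period 4.
(46 - 1) mod 4 = 1, so b_{46} = b_2 = 2.

2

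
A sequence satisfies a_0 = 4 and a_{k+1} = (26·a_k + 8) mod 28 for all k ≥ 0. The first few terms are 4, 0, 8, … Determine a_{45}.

20

a_0 = 4,  a_1 = 0,  a_2 = 8,  a_3 = 20,  a_4 = 24,  a_5 = 16,  a_6 = 4.
Since a_6 = a_0 = 4, the sequence is periodic with period 6.
(45 - 0) mod 6 = 3, so a_{45} = a_3 = 20.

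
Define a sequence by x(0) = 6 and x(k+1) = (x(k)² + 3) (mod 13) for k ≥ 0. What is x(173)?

12

Computing terms: x(0) = 6,  x(1) = 0,  x(2) = 3,  x(3) = 12,  x(4) = 4,  x(5) = 6.
The sequence repeats with period 5.
So x(173) = x(0 + ((173-0) mod 5)) = x(3) = 12.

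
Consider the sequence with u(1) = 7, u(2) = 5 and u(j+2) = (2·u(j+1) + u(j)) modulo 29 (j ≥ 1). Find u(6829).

4

u(1) = 7, u(2) = 5, u(3) = 17, u(4) = 10, u(5) = 8, u(6) = 26, u(7) = 2, u(8) = 1, u(9) = 4, u(10) = 9, u(11) = 22, u(12) = 24, u(13) = 12, u(14) = 19, u(15) = 21, u(16) = 3, u(17) = 27, u(18) = 28, u(19) = 25, u(20) = 20, u(21) = 7, u(22) = 5.
Since (u(21), u(22)) = (u(1), u(2)) = (7, 5) (two consecutive terms determine the rest), the sequence is periodic with period 20.
(6829 - 1) mod 20 = 8, so u(6829) = u(9) = 4.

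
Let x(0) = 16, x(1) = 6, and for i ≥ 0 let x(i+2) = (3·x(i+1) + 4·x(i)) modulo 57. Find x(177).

x(0) = 16,  x(1) = 6,  x(2) = 25,  x(3) = 42,  x(4) = 55,  x(5) = 48,  x(6) = 22,  x(7) = 30,  x(8) = 7,  x(9) = 27,  x(10) = 52,  x(11) = 36,  x(12) = 31,  x(13) = 9,  x(14) = 37,  x(15) = 33,  x(16) = 19,  x(17) = 18,  x(18) = 16,  x(19) = 6.
Since (x(18), x(19)) = (x(0), x(1)) = (16, 6) (two consecutive terms determine the rest), the sequence is periodic with period 18.
So x(177) = x(0 + ((177-0) mod 18)) = x(15) = 33.

33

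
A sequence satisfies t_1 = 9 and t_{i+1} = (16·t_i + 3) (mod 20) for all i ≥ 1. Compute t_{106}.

Listing terms: t_1 = 9,  t_2 = 7,  t_3 = 15,  t_4 = 3,  t_5 = 11,  t_6 = 19,  t_7 = 7.
Since t_7 = t_2 = 7, the sequence is eventually periodic: after a pre-period of length 1 it cycles with period 5.
For i ≥ 2, t_i depends only on (i - 2) mod 5. (106 - 2) mod 5 = 4, so t_{106} = t_6 = 19.

19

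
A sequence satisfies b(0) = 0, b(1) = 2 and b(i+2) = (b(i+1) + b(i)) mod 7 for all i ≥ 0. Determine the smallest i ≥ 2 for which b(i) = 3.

5

We have b(0) = 0, b(1) = 2, b(2) = 2, b(3) = 4, b(4) = 6, b(5) = 3, b(6) = 2, b(7) = 5, b(8) = 0, b(9) = 5, b(10) = 5, b(11) = 3, b(12) = 1, b(13) = 4, b(14) = 5, b(15) = 2, b(16) = 0, b(17) = 2.
Since (b(16), b(17)) = (b(0), b(1)) = (0, 2) (two consecutive terms determine the rest), the sequence is periodic with period 16.
The value 3 first appears (with i ≥ 2) at b(5).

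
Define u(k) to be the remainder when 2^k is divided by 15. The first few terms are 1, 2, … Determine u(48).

We have u(0) = 1, u(1) = 2, u(2) = 4, u(3) = 8, u(4) = 1.
Since u(4) = u(0) = 1, the sequence is periodic with period 4.
So u(48) = u(0 + ((48-0) mod 4)) = u(0) = 1.

1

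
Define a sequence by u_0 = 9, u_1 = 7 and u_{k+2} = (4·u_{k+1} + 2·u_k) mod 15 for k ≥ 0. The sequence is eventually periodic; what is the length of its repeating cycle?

12

Listing terms: u_0 = 9, u_1 = 7, u_2 = 1, u_3 = 3, u_4 = 14, u_5 = 2, u_6 = 6, u_7 = 13, u_8 = 4, u_9 = 12, u_{10} = 11, u_{11} = 8, u_{12} = 9, u_{13} = 7.
The sequence repeats with period 12.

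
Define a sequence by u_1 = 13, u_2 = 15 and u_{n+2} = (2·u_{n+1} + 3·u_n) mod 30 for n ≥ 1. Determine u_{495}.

9

u_1 = 13; u_2 = 15; u_3 = 9; u_4 = 3; u_5 = 3; u_6 = 15; u_7 = 9.
Since (u_6, u_7) = (u_2, u_3) = (15, 9) (two consecutive terms determine the rest), the sequence is eventually periodic: after a pre-period of length 1 it cycles with period 4.
For n ≥ 2, u_n depends only on (n - 2) mod 4. (495 - 2) mod 4 = 1, so u_{495} = u_3 = 9.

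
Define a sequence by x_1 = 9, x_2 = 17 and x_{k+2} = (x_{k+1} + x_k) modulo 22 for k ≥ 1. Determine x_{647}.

5

We have x_1 = 9, x_2 = 17, x_3 = 4, x_4 = 21, x_5 = 3, x_6 = 2, x_7 = 5, x_8 = 7, x_9 = 12, x_{10} = 19, x_{11} = 9, x_{12} = 6, x_{13} = 15, x_{14} = 21, x_{15} = 14, x_{16} = 13, x_{17} = 5, x_{18} = 18, x_{19} = 1, x_{20} = 19, x_{21} = 20, x_{22} = 17, x_{23} = 15, x_{24} = 10, x_{25} = 3, x_{26} = 13, x_{27} = 16, x_{28} = 7, x_{29} = 1, x_{30} = 8, x_{31} = 9, x_{32} = 17.
The sequence repeats with period 30.
So x_{647} = x_{1 + ((647-1) mod 30)} = x_{17} = 5.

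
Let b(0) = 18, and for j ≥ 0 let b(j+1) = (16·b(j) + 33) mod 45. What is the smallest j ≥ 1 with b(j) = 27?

Computing terms: b(0) = 18; b(1) = 6; b(2) = 39; b(3) = 27; b(4) = 15; b(5) = 3; b(6) = 36; b(7) = 24; b(8) = 12; b(9) = 0; b(10) = 33; b(11) = 21; b(12) = 9; b(13) = 42; b(14) = 30; b(15) = 18.
The sequence repeats with period 15.
The value 27 first appears (with j ≥ 1) at b(3).

3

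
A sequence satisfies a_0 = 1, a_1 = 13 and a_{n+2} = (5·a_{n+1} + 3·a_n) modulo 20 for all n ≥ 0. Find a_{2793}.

3

Listing terms: a_0 = 1, a_1 = 13, a_2 = 8, a_3 = 19, a_4 = 19, a_5 = 12, a_6 = 17, a_7 = 1, a_8 = 16, a_9 = 3, a_{10} = 3, a_{11} = 4, a_{12} = 9, a_{13} = 17, a_{14} = 12, a_{15} = 11, a_{16} = 11, a_{17} = 8, a_{18} = 13, a_{19} = 9, a_{20} = 4, a_{21} = 7, a_{22} = 7, a_{23} = 16, a_{24} = 1, a_{25} = 13.
Since (a_{24}, a_{25}) = (a_0, a_1) = (1, 13) (two consecutive terms determine the rest), the sequence is periodic with period 24.
(2793 - 0) mod 24 = 9, so a_{2793} = a_9 = 3.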